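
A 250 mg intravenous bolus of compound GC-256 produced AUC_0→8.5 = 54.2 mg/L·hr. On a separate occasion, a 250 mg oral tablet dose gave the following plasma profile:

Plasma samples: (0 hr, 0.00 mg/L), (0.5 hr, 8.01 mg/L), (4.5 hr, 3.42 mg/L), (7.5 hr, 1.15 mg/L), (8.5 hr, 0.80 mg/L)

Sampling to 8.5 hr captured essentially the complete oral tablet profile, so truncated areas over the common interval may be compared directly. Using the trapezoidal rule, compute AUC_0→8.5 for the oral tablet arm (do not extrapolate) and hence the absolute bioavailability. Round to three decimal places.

F = 0.603

Trapezoidal AUC_0→8.5 (oral tablet):
  [0→0.5]: (0.00+8.01)/2 × 0.5 = 2.0025
  [0.5→4.5]: (8.01+3.42)/2 × 4 = 22.86
  [4.5→7.5]: (3.42+1.15)/2 × 3 = 6.855
  [7.5→8.5]: (1.15+0.80)/2 × 1 = 0.975
  Sum = 32.6925 mg/L·hr
F = (AUC_ev/D_ev)/(AUC_iv/D_iv) = (32.6925/250)/(54.2/250) = 0.13077/0.2168 = 0.6032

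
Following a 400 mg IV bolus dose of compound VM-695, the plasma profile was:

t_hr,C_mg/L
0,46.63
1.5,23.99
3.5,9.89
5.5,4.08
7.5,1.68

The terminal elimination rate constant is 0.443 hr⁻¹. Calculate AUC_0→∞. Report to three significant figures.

AUC = 110 mg/L·hr

Trapezoidal AUC_0→7.5:
  [0→1.5]: (46.63+23.99)/2 × 1.5 = 52.965
  [1.5→3.5]: (23.99+9.89)/2 × 2 = 33.88
  [3.5→5.5]: (9.89+4.08)/2 × 2 = 13.97
  [5.5→7.5]: (4.08+1.68)/2 × 2 = 5.76
  Sum = 106.575 mg/L·hr
Extrapolated tail: C_last / k_e = 1.68 / 0.443 = 3.792
AUC_0→∞ = 106.575 + 3.792 = 110.367 mg/L·hr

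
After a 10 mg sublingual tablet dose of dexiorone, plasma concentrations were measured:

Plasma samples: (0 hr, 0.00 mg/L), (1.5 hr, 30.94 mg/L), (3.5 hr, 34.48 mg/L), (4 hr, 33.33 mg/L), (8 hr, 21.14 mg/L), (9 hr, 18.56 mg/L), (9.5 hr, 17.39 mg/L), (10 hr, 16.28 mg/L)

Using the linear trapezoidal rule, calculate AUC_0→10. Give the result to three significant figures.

AUC = 252 mg/L·hr

Trapezoidal AUC_0→10:
  [0→1.5]: (0.00+30.94)/2 × 1.5 = 23.205
  [1.5→3.5]: (30.94+34.48)/2 × 2 = 65.42
  [3.5→4]: (34.48+33.33)/2 × 0.5 = 16.9525
  [4→8]: (33.33+21.14)/2 × 4 = 108.94
  [8→9]: (21.14+18.56)/2 × 1 = 19.85
  [9→9.5]: (18.56+17.39)/2 × 0.5 = 8.9875
  [9.5→10]: (17.39+16.28)/2 × 0.5 = 8.4175
  Sum = 251.7725 mg/L·hr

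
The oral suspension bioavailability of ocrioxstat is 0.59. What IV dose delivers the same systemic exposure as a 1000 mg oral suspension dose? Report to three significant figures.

Systemic exposure from an extravascular dose = F × D_ev, so the equivalent IV dose is F × D_ev.
D_iv = F × D_ev = 0.59 × 1000 = 590 mg

D_iv = 590 mg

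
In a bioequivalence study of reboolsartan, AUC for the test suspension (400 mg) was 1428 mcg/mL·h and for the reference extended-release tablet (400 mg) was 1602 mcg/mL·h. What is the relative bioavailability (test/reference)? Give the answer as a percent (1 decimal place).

F_rel = 89.1%

F_rel = (AUC_test/D_test) / (AUC_ref/D_ref)
      = (1428/400) / (1602/400)
      = 3.57 / 4.005 = 0.8914 = 89.14%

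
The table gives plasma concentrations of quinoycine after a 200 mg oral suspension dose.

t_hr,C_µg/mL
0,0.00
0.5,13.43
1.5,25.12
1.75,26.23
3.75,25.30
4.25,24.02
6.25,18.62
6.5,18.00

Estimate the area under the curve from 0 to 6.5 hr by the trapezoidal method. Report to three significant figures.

Trapezoidal AUC_0→6.5:
  [0→0.5]: (0.00+13.43)/2 × 0.5 = 3.3575
  [0.5→1.5]: (13.43+25.12)/2 × 1 = 19.275
  [1.5→1.75]: (25.12+26.23)/2 × 0.25 = 6.41875
  [1.75→3.75]: (26.23+25.30)/2 × 2 = 51.53
  [3.75→4.25]: (25.30+24.02)/2 × 0.5 = 12.33
  [4.25→6.25]: (24.02+18.62)/2 × 2 = 42.64
  [6.25→6.5]: (18.62+18.00)/2 × 0.25 = 4.5775
  Sum = 140.12875 µg/mL·hr

AUC = 140 µg/mL·hr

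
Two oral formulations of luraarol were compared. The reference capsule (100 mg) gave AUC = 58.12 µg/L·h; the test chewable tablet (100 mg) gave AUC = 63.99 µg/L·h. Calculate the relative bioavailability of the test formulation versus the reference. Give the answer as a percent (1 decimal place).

F_rel = 110.1%

F_rel = (AUC_test/D_test) / (AUC_ref/D_ref)
      = (63.99/100) / (58.12/100)
      = 0.6399 / 0.5812 = 1.1010 = 110.10%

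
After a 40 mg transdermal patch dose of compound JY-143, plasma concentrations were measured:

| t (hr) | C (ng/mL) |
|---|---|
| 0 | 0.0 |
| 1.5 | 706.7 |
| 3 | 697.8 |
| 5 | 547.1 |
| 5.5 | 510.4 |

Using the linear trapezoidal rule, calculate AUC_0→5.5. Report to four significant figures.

AUC = 3093 ng/mL·hr

Trapezoidal AUC_0→5.5:
  [0→1.5]: (0.0+706.7)/2 × 1.5 = 530.025
  [1.5→3]: (706.7+697.8)/2 × 1.5 = 1053.375
  [3→5]: (697.8+547.1)/2 × 2 = 1244.9
  [5→5.5]: (547.1+510.4)/2 × 0.5 = 264.375
  Sum = 3092.675 ng/mL·hr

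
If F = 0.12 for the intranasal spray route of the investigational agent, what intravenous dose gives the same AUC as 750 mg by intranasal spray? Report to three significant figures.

D_iv = 90.0 mg

Systemic exposure from an extravascular dose = F × D_ev, so the equivalent IV dose is F × D_ev.
D_iv = F × D_ev = 0.12 × 750 = 90 mg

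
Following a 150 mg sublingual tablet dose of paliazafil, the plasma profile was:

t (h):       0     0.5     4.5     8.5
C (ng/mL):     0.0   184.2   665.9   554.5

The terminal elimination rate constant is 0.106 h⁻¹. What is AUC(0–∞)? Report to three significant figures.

Trapezoidal AUC_0→8.5:
  [0→0.5]: (0.0+184.2)/2 × 0.5 = 46.05
  [0.5→4.5]: (184.2+665.9)/2 × 4 = 1700.2
  [4.5→8.5]: (665.9+554.5)/2 × 4 = 2440.8
  Sum = 4187.05 ng/mL·h
Extrapolated tail: C_last / k_e = 554.5 / 0.106 = 5231.132
AUC_0→∞ = 4187.05 + 5231.132 = 9418.182 ng/mL·h

AUC = 9420 ng/mL·h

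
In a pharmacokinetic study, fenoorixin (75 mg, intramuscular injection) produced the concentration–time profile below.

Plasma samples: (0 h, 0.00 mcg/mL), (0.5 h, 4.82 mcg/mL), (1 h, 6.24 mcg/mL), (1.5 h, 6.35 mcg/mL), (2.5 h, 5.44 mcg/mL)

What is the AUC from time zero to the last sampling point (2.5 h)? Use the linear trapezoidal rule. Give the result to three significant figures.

AUC = 13.0 mcg/mL·h

Trapezoidal AUC_0→2.5:
  [0→0.5]: (0.00+4.82)/2 × 0.5 = 1.205
  [0.5→1]: (4.82+6.24)/2 × 0.5 = 2.765
  [1→1.5]: (6.24+6.35)/2 × 0.5 = 3.1475
  [1.5→2.5]: (6.35+5.44)/2 × 1 = 5.895
  Sum = 13.0125 mcg/mL·h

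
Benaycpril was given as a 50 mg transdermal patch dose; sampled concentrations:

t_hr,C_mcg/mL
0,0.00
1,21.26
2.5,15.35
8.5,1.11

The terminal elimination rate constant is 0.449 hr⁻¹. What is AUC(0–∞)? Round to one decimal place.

AUC = 89.9 mcg/mL·hr

Trapezoidal AUC_0→8.5:
  [0→1]: (0.00+21.26)/2 × 1 = 10.63
  [1→2.5]: (21.26+15.35)/2 × 1.5 = 27.4575
  [2.5→8.5]: (15.35+1.11)/2 × 6 = 49.38
  Sum = 87.4675 mcg/mL·hr
Extrapolated tail: C_last / k_e = 1.11 / 0.449 = 2.472
AUC_0→∞ = 87.4675 + 2.472 = 89.9395 mcg/mL·hr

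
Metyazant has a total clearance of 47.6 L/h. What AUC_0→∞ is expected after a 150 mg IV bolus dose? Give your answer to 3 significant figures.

AUC_0→∞ = Dose_iv / CL
        = 150 / 47.6 = 3.15126 mg/L·h

AUC = 3.15 mg/L·h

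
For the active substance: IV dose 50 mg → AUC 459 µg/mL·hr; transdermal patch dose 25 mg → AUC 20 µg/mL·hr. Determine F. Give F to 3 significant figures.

F = (AUC_ev / D_ev) / (AUC_iv / D_iv)
  = (20/25) / (459/50)
  = 0.8 / 9.18 = 0.0871

F = 0.0871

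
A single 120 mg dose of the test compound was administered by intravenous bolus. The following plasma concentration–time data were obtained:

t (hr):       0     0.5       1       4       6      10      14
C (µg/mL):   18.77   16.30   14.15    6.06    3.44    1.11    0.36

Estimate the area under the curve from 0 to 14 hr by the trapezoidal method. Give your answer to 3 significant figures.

Trapezoidal AUC_0→14:
  [0→0.5]: (18.77+16.30)/2 × 0.5 = 8.7675
  [0.5→1]: (16.30+14.15)/2 × 0.5 = 7.6125
  [1→4]: (14.15+6.06)/2 × 3 = 30.315
  [4→6]: (6.06+3.44)/2 × 2 = 9.5
  [6→10]: (3.44+1.11)/2 × 4 = 9.1
  [10→14]: (1.11+0.36)/2 × 4 = 2.94
  Sum = 68.235 µg/mL·hr

AUC = 68.2 µg/mL·hr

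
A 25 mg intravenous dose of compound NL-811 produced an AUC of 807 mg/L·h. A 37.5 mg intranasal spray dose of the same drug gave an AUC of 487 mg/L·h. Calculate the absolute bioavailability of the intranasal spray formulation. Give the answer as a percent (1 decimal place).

F = (AUC_ev / D_ev) / (AUC_iv / D_iv)
  = (487/37.5) / (807/25)
  = 12.9867 / 32.28 = 0.4023
  = 40.23%

F = 40.2%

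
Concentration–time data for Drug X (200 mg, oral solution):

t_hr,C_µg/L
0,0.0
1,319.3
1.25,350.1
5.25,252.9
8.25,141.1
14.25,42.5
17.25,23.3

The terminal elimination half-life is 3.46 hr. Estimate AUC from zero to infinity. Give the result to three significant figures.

Trapezoidal AUC_0→17.25:
  [0→1]: (0.0+319.3)/2 × 1 = 159.65
  [1→1.25]: (319.3+350.1)/2 × 0.25 = 83.675
  [1.25→5.25]: (350.1+252.9)/2 × 4 = 1206.0
  [5.25→8.25]: (252.9+141.1)/2 × 3 = 591.0
  [8.25→14.25]: (141.1+42.5)/2 × 6 = 550.8
  [14.25→17.25]: (42.5+23.3)/2 × 3 = 98.7
  Sum = 2689.825 µg/L·hr
k_e = ln2 / t½ = 0.693147 / 3.46 = 0.2003 hr^-1
Extrapolated tail: C_last / k_e = 23.3 / 0.2003 = 116.326
AUC_0→∞ = 2689.825 + 116.326 = 2806.151 µg/L·hr

AUC = 2810 µg/L·hr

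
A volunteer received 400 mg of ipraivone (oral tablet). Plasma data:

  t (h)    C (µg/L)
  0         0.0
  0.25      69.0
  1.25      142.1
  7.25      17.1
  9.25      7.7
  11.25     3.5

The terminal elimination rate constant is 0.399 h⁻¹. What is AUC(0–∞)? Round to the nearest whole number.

Trapezoidal AUC_0→11.25:
  [0→0.25]: (0.0+69.0)/2 × 0.25 = 8.625
  [0.25→1.25]: (69.0+142.1)/2 × 1 = 105.55
  [1.25→7.25]: (142.1+17.1)/2 × 6 = 477.6
  [7.25→9.25]: (17.1+7.7)/2 × 2 = 24.8
  [9.25→11.25]: (7.7+3.5)/2 × 2 = 11.2
  Sum = 627.775 µg/L·h
Extrapolated tail: C_last / k_e = 3.5 / 0.399 = 8.772
AUC_0→∞ = 627.775 + 8.772 = 636.547 µg/L·h

AUC = 637 µg/L·h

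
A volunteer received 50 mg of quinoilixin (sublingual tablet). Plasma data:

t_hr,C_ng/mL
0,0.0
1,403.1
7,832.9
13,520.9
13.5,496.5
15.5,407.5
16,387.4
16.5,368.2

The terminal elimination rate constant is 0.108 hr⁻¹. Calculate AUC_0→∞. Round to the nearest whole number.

Trapezoidal AUC_0→16.5:
  [0→1]: (0.0+403.1)/2 × 1 = 201.55
  [1→7]: (403.1+832.9)/2 × 6 = 3708.0
  [7→13]: (832.9+520.9)/2 × 6 = 4061.4
  [13→13.5]: (520.9+496.5)/2 × 0.5 = 254.35
  [13.5→15.5]: (496.5+407.5)/2 × 2 = 904.0
  [15.5→16]: (407.5+387.4)/2 × 0.5 = 198.725
  [16→16.5]: (387.4+368.2)/2 × 0.5 = 188.9
  Sum = 9516.925 ng/mL·hr
Extrapolated tail: C_last / k_e = 368.2 / 0.108 = 3409.259
AUC_0→∞ = 9516.925 + 3409.259 = 12926.184 ng/mL·hr

AUC = 12926 ng/mL·hr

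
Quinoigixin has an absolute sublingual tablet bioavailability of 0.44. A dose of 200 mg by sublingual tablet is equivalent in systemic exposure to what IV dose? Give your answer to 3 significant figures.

Systemic exposure from an extravascular dose = F × D_ev, so the equivalent IV dose is F × D_ev.
D_iv = F × D_ev = 0.44 × 200 = 88 mg

D_iv = 88.0 mg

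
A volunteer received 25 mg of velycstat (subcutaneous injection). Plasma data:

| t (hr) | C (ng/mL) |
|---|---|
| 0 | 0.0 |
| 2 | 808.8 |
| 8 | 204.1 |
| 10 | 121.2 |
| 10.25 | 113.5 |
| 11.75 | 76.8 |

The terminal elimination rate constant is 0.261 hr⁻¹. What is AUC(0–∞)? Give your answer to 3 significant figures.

Trapezoidal AUC_0→11.75:
  [0→2]: (0.0+808.8)/2 × 2 = 808.8
  [2→8]: (808.8+204.1)/2 × 6 = 3038.7
  [8→10]: (204.1+121.2)/2 × 2 = 325.3
  [10→10.25]: (121.2+113.5)/2 × 0.25 = 29.3375
  [10.25→11.75]: (113.5+76.8)/2 × 1.5 = 142.725
  Sum = 4344.8625 ng/mL·hr
Extrapolated tail: C_last / k_e = 76.8 / 0.261 = 294.253
AUC_0→∞ = 4344.8625 + 294.253 = 4639.1155 ng/mL·hr

AUC = 4640 ng/mL·hr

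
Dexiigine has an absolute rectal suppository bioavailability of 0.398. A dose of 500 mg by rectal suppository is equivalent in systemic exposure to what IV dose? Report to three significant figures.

D_iv = 199 mg

Systemic exposure from an extravascular dose = F × D_ev, so the equivalent IV dose is F × D_ev.
D_iv = F × D_ev = 0.398 × 500 = 199 mg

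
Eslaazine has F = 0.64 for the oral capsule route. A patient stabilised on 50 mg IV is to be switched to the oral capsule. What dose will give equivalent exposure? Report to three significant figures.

For equal systemic exposure: F × D_ev = D_iv
D_ev = D_iv / F = 50 / 0.64 = 78.125 mg

D_oral = 78.1 mg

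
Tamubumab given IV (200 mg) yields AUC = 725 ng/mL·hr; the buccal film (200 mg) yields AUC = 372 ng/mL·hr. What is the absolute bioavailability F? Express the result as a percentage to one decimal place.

F = (AUC_ev / D_ev) / (AUC_iv / D_iv)
  = (372/200) / (725/200)
  = 1.86 / 3.625 = 0.5131
  = 51.31%

F = 51.3%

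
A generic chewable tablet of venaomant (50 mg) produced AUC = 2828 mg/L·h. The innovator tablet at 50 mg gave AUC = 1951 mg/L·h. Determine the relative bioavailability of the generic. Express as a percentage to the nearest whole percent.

F_rel = 145%

F_rel = (AUC_test/D_test) / (AUC_ref/D_ref)
      = (2828/50) / (1951/50)
      = 56.56 / 39.02 = 1.4495 = 144.95%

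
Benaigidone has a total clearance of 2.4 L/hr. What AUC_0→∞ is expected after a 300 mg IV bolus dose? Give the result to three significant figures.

AUC = 125 mg/L·hr

AUC_0→∞ = Dose_iv / CL
        = 300 / 2.4 = 125 mg/L·hr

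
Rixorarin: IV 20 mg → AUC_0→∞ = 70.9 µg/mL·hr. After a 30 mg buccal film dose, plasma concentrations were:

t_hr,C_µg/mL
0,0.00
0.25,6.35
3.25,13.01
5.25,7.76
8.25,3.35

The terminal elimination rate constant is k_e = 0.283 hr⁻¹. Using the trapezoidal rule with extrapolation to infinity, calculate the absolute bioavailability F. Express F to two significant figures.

F = 0.74

Trapezoidal AUC_0→8.25 (buccal film):
  [0→0.25]: (0.00+6.35)/2 × 0.25 = 0.79375
  [0.25→3.25]: (6.35+13.01)/2 × 3 = 29.04
  [3.25→5.25]: (13.01+7.76)/2 × 2 = 20.77
  [5.25→8.25]: (7.76+3.35)/2 × 3 = 16.665
  Sum = 67.26875 µg/mL·hr
Tail: C_last/k_e = 3.35/0.283 = 11.837
AUC_0→∞ (buccal film) = 67.26875 + 11.837 = 79.10575 µg/mL·hr
F = (AUC_ev/D_ev)/(AUC_iv/D_iv) = (79.10575/30)/(70.9/20) = 2.63686/3.545 = 0.7438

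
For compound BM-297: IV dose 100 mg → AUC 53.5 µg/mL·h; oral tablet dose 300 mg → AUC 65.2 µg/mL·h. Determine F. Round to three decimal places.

F = 0.406

F = (AUC_ev / D_ev) / (AUC_iv / D_iv)
  = (65.2/300) / (53.5/100)
  = 0.217333 / 0.535 = 0.4062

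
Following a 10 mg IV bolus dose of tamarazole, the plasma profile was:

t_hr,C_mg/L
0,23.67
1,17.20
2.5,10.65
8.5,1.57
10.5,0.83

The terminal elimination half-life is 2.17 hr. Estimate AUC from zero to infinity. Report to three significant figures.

AUC = 83.0 mg/L·hr

Trapezoidal AUC_0→10.5:
  [0→1]: (23.67+17.20)/2 × 1 = 20.435
  [1→2.5]: (17.20+10.65)/2 × 1.5 = 20.8875
  [2.5→8.5]: (10.65+1.57)/2 × 6 = 36.66
  [8.5→10.5]: (1.57+0.83)/2 × 2 = 2.4
  Sum = 80.3825 mg/L·hr
k_e = ln2 / t½ = 0.693147 / 2.17 = 0.3194 hr^-1
Extrapolated tail: C_last / k_e = 0.83 / 0.3194 = 2.599
AUC_0→∞ = 80.3825 + 2.599 = 82.9815 mg/L·hr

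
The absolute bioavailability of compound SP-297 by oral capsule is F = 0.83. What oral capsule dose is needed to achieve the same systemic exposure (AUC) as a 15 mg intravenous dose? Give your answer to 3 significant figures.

D_oral = 18.1 mg

For equal systemic exposure: F × D_ev = D_iv
D_ev = D_iv / F = 15 / 0.83 = 18.0723 mg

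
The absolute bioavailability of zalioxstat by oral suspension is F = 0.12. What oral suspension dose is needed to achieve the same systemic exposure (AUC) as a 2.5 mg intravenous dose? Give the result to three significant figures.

For equal systemic exposure: F × D_ev = D_iv
D_ev = D_iv / F = 2.5 / 0.12 = 20.8333 mg

D_oral = 20.8 mg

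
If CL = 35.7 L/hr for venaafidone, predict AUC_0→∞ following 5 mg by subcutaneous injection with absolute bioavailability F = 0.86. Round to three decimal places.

AUC = 0.120 mg/L·hr

AUC_0→∞ = F × Dose / CL
        = 0.86 × 5 / 35.7 = 0.120448 mg/L·hr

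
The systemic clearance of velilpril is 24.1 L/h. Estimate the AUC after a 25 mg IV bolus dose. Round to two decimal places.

AUC = 1.04 mg/L·h

AUC_0→∞ = Dose_iv / CL
        = 25 / 24.1 = 1.03734 mg/L·h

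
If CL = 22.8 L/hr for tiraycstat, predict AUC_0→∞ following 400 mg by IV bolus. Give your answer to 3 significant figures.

AUC = 17.5 mg/L·hr

AUC_0→∞ = Dose_iv / CL
        = 400 / 22.8 = 17.5439 mg/L·hr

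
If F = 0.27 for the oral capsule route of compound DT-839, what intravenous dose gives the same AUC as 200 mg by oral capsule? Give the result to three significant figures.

Systemic exposure from an extravascular dose = F × D_ev, so the equivalent IV dose is F × D_ev.
D_iv = F × D_ev = 0.27 × 200 = 54 mg

D_iv = 54.0 mg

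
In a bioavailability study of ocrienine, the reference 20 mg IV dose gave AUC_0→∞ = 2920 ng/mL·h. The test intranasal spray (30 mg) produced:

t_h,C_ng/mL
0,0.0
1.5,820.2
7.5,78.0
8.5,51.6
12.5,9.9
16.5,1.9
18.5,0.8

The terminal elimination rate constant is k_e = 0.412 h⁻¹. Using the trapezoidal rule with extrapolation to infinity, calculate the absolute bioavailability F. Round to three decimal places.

Trapezoidal AUC_0→18.5 (intranasal spray):
  [0→1.5]: (0.0+820.2)/2 × 1.5 = 615.15
  [1.5→7.5]: (820.2+78.0)/2 × 6 = 2694.6
  [7.5→8.5]: (78.0+51.6)/2 × 1 = 64.8
  [8.5→12.5]: (51.6+9.9)/2 × 4 = 123.0
  [12.5→16.5]: (9.9+1.9)/2 × 4 = 23.6
  [16.5→18.5]: (1.9+0.8)/2 × 2 = 2.7
  Sum = 3523.85 ng/mL·h
Tail: C_last/k_e = 0.8/0.412 = 1.942
AUC_0→∞ (intranasal spray) = 3523.85 + 1.942 = 3525.792 ng/mL·h
F = (AUC_ev/D_ev)/(AUC_iv/D_iv) = (3525.792/30)/(2920/20) = 117.5264/146 = 0.8050

F = 0.805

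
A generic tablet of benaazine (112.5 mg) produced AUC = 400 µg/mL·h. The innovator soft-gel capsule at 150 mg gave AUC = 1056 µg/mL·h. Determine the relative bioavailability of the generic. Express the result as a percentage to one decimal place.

F_rel = 50.5%

F_rel = (AUC_test/D_test) / (AUC_ref/D_ref)
      = (400/112.5) / (1056/150)
      = 3.55556 / 7.04 = 0.5051 = 50.51%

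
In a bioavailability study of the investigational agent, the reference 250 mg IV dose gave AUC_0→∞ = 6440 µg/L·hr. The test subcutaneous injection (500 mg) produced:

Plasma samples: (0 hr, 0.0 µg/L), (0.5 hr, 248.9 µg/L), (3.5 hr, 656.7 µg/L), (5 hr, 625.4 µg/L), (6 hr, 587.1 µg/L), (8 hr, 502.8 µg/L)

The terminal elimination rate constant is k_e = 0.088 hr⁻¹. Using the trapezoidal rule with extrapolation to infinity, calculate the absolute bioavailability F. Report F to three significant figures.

F = 0.760

Trapezoidal AUC_0→8 (subcutaneous injection):
  [0→0.5]: (0.0+248.9)/2 × 0.5 = 62.225
  [0.5→3.5]: (248.9+656.7)/2 × 3 = 1358.4
  [3.5→5]: (656.7+625.4)/2 × 1.5 = 961.575
  [5→6]: (625.4+587.1)/2 × 1 = 606.25
  [6→8]: (587.1+502.8)/2 × 2 = 1089.9
  Sum = 4078.35 µg/L·hr
Tail: C_last/k_e = 502.8/0.088 = 5713.636
AUC_0→∞ (subcutaneous injection) = 4078.35 + 5713.636 = 9791.986 µg/L·hr
F = (AUC_ev/D_ev)/(AUC_iv/D_iv) = (9791.986/500)/(6440/250) = 19.583972/25.76 = 0.7602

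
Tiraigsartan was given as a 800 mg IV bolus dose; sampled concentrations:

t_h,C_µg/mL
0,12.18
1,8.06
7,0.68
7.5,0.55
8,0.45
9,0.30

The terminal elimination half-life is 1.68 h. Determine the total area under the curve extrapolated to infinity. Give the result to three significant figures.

Trapezoidal AUC_0→9:
  [0→1]: (12.18+8.06)/2 × 1 = 10.12
  [1→7]: (8.06+0.68)/2 × 6 = 26.22
  [7→7.5]: (0.68+0.55)/2 × 0.5 = 0.3075
  [7.5→8]: (0.55+0.45)/2 × 0.5 = 0.25
  [8→9]: (0.45+0.30)/2 × 1 = 0.375
  Sum = 37.2725 µg/mL·h
k_e = ln2 / t½ = 0.693147 / 1.68 = 0.4126 h^-1
Extrapolated tail: C_last / k_e = 0.30 / 0.4126 = 0.727
AUC_0→∞ = 37.2725 + 0.727 = 37.9995 µg/mL·h

AUC = 38.0 µg/mL·h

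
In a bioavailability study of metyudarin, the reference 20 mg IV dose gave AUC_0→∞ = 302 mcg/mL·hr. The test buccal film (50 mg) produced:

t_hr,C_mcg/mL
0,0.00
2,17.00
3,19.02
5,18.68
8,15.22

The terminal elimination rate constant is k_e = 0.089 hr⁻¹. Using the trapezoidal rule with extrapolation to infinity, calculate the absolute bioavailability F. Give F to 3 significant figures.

F = 0.390

Trapezoidal AUC_0→8 (buccal film):
  [0→2]: (0.00+17.00)/2 × 2 = 17.0
  [2→3]: (17.00+19.02)/2 × 1 = 18.01
  [3→5]: (19.02+18.68)/2 × 2 = 37.7
  [5→8]: (18.68+15.22)/2 × 3 = 50.85
  Sum = 123.56 mcg/mL·hr
Tail: C_last/k_e = 15.22/0.089 = 171.011
AUC_0→∞ (buccal film) = 123.56 + 171.011 = 294.571 mcg/mL·hr
F = (AUC_ev/D_ev)/(AUC_iv/D_iv) = (294.571/50)/(302/20) = 5.89142/15.1 = 0.3902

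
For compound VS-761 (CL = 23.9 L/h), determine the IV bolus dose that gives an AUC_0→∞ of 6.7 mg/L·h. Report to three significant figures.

Dose = 160 mg

Dose_iv = CL × AUC_0→∞
     = 23.9 × 6.7 = 160.13 mg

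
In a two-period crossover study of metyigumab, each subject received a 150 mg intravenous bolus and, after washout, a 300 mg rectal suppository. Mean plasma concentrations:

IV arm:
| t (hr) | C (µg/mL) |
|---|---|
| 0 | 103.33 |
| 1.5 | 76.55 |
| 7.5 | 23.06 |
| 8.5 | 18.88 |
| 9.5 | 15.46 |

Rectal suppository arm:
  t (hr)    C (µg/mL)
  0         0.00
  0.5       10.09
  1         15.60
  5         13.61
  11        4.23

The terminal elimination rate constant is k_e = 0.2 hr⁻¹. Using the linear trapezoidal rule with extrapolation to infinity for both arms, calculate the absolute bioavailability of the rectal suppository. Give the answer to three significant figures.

F = 0.129

Trapezoidal AUC_0→9.5 (IV):
  [0→1.5]: (103.33+76.55)/2 × 1.5 = 134.91
  [1.5→7.5]: (76.55+23.06)/2 × 6 = 298.83
  [7.5→8.5]: (23.06+18.88)/2 × 1 = 20.97
  [8.5→9.5]: (18.88+15.46)/2 × 1 = 17.17
  Sum = 471.88 µg/mL·hr
IV tail: 15.46/0.2 = 77.300; AUC_iv,0→∞ = 471.88 + 77.300 = 549.18 µg/mL·hr
Trapezoidal AUC_0→11 (rectal suppository):
  [0→0.5]: (0.00+10.09)/2 × 0.5 = 2.5225
  [0.5→1]: (10.09+15.60)/2 × 0.5 = 6.4225
  [1→5]: (15.60+13.61)/2 × 4 = 58.42
  [5→11]: (13.61+4.23)/2 × 6 = 53.52
  Sum = 120.885 µg/mL·hr
rectal suppository tail: 4.23/0.2 = 21.150; AUC_ev,0→∞ = 120.885 + 21.150 = 142.035 µg/mL·hr
F = (AUC_ev/D_ev)/(AUC_iv/D_iv) = (142.035/300)/(549.18/150) = 0.47345/3.6612 = 0.1293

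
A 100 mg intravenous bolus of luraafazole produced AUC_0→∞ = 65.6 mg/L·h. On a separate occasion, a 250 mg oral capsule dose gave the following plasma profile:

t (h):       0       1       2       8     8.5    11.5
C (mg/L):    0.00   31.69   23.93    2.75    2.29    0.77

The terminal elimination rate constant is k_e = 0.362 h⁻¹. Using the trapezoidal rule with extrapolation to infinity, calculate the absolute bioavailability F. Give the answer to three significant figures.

F = 0.803

Trapezoidal AUC_0→11.5 (oral capsule):
  [0→1]: (0.00+31.69)/2 × 1 = 15.845
  [1→2]: (31.69+23.93)/2 × 1 = 27.81
  [2→8]: (23.93+2.75)/2 × 6 = 80.04
  [8→8.5]: (2.75+2.29)/2 × 0.5 = 1.26
  [8.5→11.5]: (2.29+0.77)/2 × 3 = 4.59
  Sum = 129.545 mg/L·h
Tail: C_last/k_e = 0.77/0.362 = 2.127
AUC_0→∞ (oral capsule) = 129.545 + 2.127 = 131.672 mg/L·h
F = (AUC_ev/D_ev)/(AUC_iv/D_iv) = (131.672/250)/(65.6/100) = 0.526688/0.656 = 0.8029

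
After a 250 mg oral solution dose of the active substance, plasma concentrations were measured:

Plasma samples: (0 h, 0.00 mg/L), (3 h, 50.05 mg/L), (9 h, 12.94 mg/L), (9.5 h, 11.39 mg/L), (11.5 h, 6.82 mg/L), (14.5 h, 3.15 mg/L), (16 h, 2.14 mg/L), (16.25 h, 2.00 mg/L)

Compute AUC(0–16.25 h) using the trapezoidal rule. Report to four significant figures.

Trapezoidal AUC_0→16.25:
  [0→3]: (0.00+50.05)/2 × 3 = 75.075
  [3→9]: (50.05+12.94)/2 × 6 = 188.97
  [9→9.5]: (12.94+11.39)/2 × 0.5 = 6.0825
  [9.5→11.5]: (11.39+6.82)/2 × 2 = 18.21
  [11.5→14.5]: (6.82+3.15)/2 × 3 = 14.955
  [14.5→16]: (3.15+2.14)/2 × 1.5 = 3.9675
  [16→16.25]: (2.14+2.00)/2 × 0.25 = 0.5175
  Sum = 307.7775 mg/L·h

AUC = 307.8 mg/L·h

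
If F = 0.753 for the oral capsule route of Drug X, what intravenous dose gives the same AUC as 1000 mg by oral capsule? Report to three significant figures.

D_iv = 753 mg

Systemic exposure from an extravascular dose = F × D_ev, so the equivalent IV dose is F × D_ev.
D_iv = F × D_ev = 0.753 × 1000 = 753 mg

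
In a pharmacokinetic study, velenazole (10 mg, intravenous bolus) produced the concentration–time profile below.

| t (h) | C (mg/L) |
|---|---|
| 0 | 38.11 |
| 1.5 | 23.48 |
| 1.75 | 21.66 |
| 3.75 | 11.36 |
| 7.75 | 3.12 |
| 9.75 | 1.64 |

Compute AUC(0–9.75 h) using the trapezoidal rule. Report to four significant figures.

Trapezoidal AUC_0→9.75:
  [0→1.5]: (38.11+23.48)/2 × 1.5 = 46.1925
  [1.5→1.75]: (23.48+21.66)/2 × 0.25 = 5.6425
  [1.75→3.75]: (21.66+11.36)/2 × 2 = 33.02
  [3.75→7.75]: (11.36+3.12)/2 × 4 = 28.96
  [7.75→9.75]: (3.12+1.64)/2 × 2 = 4.76
  Sum = 118.575 mg/L·h

AUC = 118.6 mg/L·h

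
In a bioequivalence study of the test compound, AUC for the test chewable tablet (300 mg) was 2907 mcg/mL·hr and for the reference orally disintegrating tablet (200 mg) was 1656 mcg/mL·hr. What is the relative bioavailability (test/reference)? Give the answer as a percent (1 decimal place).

F_rel = (AUC_test/D_test) / (AUC_ref/D_ref)
      = (2907/300) / (1656/200)
      = 9.69 / 8.28 = 1.1703 = 117.03%

F_rel = 117.0%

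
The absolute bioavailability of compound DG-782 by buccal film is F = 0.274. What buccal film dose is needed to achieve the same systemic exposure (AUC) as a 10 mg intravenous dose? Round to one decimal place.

D_buccal = 36.5 mg

For equal systemic exposure: F × D_ev = D_iv
D_ev = D_iv / F = 10 / 0.274 = 36.4964 mg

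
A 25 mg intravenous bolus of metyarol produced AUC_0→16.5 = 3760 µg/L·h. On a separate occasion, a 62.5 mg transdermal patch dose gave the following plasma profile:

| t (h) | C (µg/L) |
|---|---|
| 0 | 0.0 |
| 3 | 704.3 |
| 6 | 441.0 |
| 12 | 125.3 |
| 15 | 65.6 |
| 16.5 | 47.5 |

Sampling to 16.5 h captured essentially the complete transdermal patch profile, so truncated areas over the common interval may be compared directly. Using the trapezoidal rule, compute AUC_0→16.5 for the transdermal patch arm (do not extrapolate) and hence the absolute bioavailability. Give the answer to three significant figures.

F = 0.515

Trapezoidal AUC_0→16.5 (transdermal patch):
  [0→3]: (0.0+704.3)/2 × 3 = 1056.45
  [3→6]: (704.3+441.0)/2 × 3 = 1717.95
  [6→12]: (441.0+125.3)/2 × 6 = 1698.9
  [12→15]: (125.3+65.6)/2 × 3 = 286.35
  [15→16.5]: (65.6+47.5)/2 × 1.5 = 84.825
  Sum = 4844.475 µg/L·h
F = (AUC_ev/D_ev)/(AUC_iv/D_iv) = (4844.475/62.5)/(3760/25) = 77.5116/150.4 = 0.5154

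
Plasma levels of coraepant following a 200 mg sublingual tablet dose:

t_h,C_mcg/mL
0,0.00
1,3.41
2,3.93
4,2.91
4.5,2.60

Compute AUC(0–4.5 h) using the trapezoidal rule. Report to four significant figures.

AUC = 13.59 mcg/mL·h

Trapezoidal AUC_0→4.5:
  [0→1]: (0.00+3.41)/2 × 1 = 1.705
  [1→2]: (3.41+3.93)/2 × 1 = 3.67
  [2→4]: (3.93+2.91)/2 × 2 = 6.84
  [4→4.5]: (2.91+2.60)/2 × 0.5 = 1.3775
  Sum = 13.5925 mcg/mL·h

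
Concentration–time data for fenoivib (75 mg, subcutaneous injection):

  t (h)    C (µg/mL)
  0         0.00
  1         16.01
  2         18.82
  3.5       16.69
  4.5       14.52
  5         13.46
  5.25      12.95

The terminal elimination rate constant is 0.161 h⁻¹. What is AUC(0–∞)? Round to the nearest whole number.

Trapezoidal AUC_0→5.25:
  [0→1]: (0.00+16.01)/2 × 1 = 8.005
  [1→2]: (16.01+18.82)/2 × 1 = 17.415
  [2→3.5]: (18.82+16.69)/2 × 1.5 = 26.6325
  [3.5→4.5]: (16.69+14.52)/2 × 1 = 15.605
  [4.5→5]: (14.52+13.46)/2 × 0.5 = 6.995
  [5→5.25]: (13.46+12.95)/2 × 0.25 = 3.30125
  Sum = 77.95375 µg/mL·h
Extrapolated tail: C_last / k_e = 12.95 / 0.161 = 80.435
AUC_0→∞ = 77.95375 + 80.435 = 158.38875 µg/mL·h

AUC = 158 µg/mL·h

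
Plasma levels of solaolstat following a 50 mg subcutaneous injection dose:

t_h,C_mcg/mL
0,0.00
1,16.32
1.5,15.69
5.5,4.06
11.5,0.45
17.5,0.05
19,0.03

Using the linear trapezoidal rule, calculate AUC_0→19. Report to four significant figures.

AUC = 70.75 mcg/mL·h

Trapezoidal AUC_0→19:
  [0→1]: (0.00+16.32)/2 × 1 = 8.16
  [1→1.5]: (16.32+15.69)/2 × 0.5 = 8.0025
  [1.5→5.5]: (15.69+4.06)/2 × 4 = 39.5
  [5.5→11.5]: (4.06+0.45)/2 × 6 = 13.53
  [11.5→17.5]: (0.45+0.05)/2 × 6 = 1.5
  [17.5→19]: (0.05+0.03)/2 × 1.5 = 0.06
  Sum = 70.7525 mcg/mL·h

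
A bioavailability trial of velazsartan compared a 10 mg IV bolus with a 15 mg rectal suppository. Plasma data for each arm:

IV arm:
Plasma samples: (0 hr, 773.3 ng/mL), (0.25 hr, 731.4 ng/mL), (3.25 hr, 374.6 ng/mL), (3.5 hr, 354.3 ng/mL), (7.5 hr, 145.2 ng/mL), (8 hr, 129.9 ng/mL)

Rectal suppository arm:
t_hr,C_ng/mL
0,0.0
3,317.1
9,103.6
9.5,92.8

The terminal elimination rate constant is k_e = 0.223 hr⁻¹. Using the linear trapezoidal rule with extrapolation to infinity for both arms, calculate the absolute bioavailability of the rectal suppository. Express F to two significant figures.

F = 0.41

Trapezoidal AUC_0→8 (IV):
  [0→0.25]: (773.3+731.4)/2 × 0.25 = 188.0875
  [0.25→3.25]: (731.4+374.6)/2 × 3 = 1659.0
  [3.25→3.5]: (374.6+354.3)/2 × 0.25 = 91.1125
  [3.5→7.5]: (354.3+145.2)/2 × 4 = 999.0
  [7.5→8]: (145.2+129.9)/2 × 0.5 = 68.775
  Sum = 3005.975 ng/mL·hr
IV tail: 129.9/0.223 = 582.511; AUC_iv,0→∞ = 3005.975 + 582.511 = 3588.486 ng/mL·hr
Trapezoidal AUC_0→9.5 (rectal suppository):
  [0→3]: (0.0+317.1)/2 × 3 = 475.65
  [3→9]: (317.1+103.6)/2 × 6 = 1262.1
  [9→9.5]: (103.6+92.8)/2 × 0.5 = 49.1
  Sum = 1786.85 ng/mL·hr
rectal suppository tail: 92.8/0.223 = 416.143; AUC_ev,0→∞ = 1786.85 + 416.143 = 2202.993 ng/mL·hr
F = (AUC_ev/D_ev)/(AUC_iv/D_iv) = (2202.993/15)/(3588.486/10) = 146.8662/358.8486 = 0.4093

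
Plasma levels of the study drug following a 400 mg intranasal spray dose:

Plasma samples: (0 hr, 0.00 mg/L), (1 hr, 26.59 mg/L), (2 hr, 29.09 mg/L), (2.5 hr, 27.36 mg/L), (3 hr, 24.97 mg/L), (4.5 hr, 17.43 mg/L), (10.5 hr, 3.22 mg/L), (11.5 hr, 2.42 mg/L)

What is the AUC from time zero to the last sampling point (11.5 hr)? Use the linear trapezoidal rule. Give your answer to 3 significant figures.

AUC = 165 mg/L·hr

Trapezoidal AUC_0→11.5:
  [0→1]: (0.00+26.59)/2 × 1 = 13.295
  [1→2]: (26.59+29.09)/2 × 1 = 27.84
  [2→2.5]: (29.09+27.36)/2 × 0.5 = 14.1125
  [2.5→3]: (27.36+24.97)/2 × 0.5 = 13.0825
  [3→4.5]: (24.97+17.43)/2 × 1.5 = 31.8
  [4.5→10.5]: (17.43+3.22)/2 × 6 = 61.95
  [10.5→11.5]: (3.22+2.42)/2 × 1 = 2.82
  Sum = 164.9 mg/L·hr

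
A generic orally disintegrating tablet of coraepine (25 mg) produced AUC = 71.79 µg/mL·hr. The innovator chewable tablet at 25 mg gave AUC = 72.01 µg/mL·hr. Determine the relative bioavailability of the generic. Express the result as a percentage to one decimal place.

F_rel = (AUC_test/D_test) / (AUC_ref/D_ref)
      = (71.79/25) / (72.01/25)
      = 2.8716 / 2.8804 = 0.9969 = 99.69%

F_rel = 99.7%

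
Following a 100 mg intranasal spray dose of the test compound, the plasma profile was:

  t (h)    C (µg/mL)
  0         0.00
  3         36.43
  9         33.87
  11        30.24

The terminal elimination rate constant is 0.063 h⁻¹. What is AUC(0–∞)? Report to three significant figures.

Trapezoidal AUC_0→11:
  [0→3]: (0.00+36.43)/2 × 3 = 54.645
  [3→9]: (36.43+33.87)/2 × 6 = 210.9
  [9→11]: (33.87+30.24)/2 × 2 = 64.11
  Sum = 329.655 µg/mL·h
Extrapolated tail: C_last / k_e = 30.24 / 0.063 = 480.000
AUC_0→∞ = 329.655 + 480.000 = 809.655 µg/mL·h

AUC = 810 µg/mL·h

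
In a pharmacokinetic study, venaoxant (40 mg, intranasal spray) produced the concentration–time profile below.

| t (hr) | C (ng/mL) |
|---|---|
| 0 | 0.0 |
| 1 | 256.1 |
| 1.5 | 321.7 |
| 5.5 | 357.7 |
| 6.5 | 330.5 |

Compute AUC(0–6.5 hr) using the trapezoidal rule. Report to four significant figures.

AUC = 1975 ng/mL·hr

Trapezoidal AUC_0→6.5:
  [0→1]: (0.0+256.1)/2 × 1 = 128.05
  [1→1.5]: (256.1+321.7)/2 × 0.5 = 144.45
  [1.5→5.5]: (321.7+357.7)/2 × 4 = 1358.8
  [5.5→6.5]: (357.7+330.5)/2 × 1 = 344.1
  Sum = 1975.4 ng/mL·hr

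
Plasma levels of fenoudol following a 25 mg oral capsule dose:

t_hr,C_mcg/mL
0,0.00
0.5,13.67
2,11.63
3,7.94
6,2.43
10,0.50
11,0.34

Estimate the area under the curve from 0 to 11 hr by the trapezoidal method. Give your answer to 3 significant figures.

Trapezoidal AUC_0→11:
  [0→0.5]: (0.00+13.67)/2 × 0.5 = 3.4175
  [0.5→2]: (13.67+11.63)/2 × 1.5 = 18.975
  [2→3]: (11.63+7.94)/2 × 1 = 9.785
  [3→6]: (7.94+2.43)/2 × 3 = 15.555
  [6→10]: (2.43+0.50)/2 × 4 = 5.86
  [10→11]: (0.50+0.34)/2 × 1 = 0.42
  Sum = 54.0125 mcg/mL·hr

AUC = 54.0 mcg/mL·hr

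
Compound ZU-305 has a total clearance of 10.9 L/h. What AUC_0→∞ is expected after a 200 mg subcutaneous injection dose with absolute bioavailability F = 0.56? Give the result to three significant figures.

AUC_0→∞ = F × Dose / CL
        = 0.56 × 200 / 10.9 = 10.2752 mg/L·h

AUC = 10.3 mg/L·h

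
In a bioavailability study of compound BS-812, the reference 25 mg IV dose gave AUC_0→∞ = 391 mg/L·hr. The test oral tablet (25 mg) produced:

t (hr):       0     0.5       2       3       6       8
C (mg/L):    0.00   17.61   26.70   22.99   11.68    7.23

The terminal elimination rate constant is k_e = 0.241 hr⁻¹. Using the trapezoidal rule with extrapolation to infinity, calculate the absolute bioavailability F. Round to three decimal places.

F = 0.418

Trapezoidal AUC_0→8 (oral tablet):
  [0→0.5]: (0.00+17.61)/2 × 0.5 = 4.4025
  [0.5→2]: (17.61+26.70)/2 × 1.5 = 33.2325
  [2→3]: (26.70+22.99)/2 × 1 = 24.845
  [3→6]: (22.99+11.68)/2 × 3 = 52.005
  [6→8]: (11.68+7.23)/2 × 2 = 18.91
  Sum = 133.395 mg/L·hr
Tail: C_last/k_e = 7.23/0.241 = 30.000
AUC_0→∞ (oral tablet) = 133.395 + 30.000 = 163.395 mg/L·hr
F = (AUC_ev/D_ev)/(AUC_iv/D_iv) = (163.395/25)/(391/25) = 6.5358/15.64 = 0.4179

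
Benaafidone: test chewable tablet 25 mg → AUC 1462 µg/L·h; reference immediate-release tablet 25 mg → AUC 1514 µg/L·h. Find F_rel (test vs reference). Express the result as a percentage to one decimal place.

F_rel = 96.6%

F_rel = (AUC_test/D_test) / (AUC_ref/D_ref)
      = (1462/25) / (1514/25)
      = 58.48 / 60.56 = 0.9657 = 96.57%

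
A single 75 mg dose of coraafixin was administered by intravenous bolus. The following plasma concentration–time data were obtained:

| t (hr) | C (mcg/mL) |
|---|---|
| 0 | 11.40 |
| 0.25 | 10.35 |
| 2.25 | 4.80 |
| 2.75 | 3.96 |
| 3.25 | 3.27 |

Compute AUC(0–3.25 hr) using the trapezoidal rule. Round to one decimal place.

Trapezoidal AUC_0→3.25:
  [0→0.25]: (11.40+10.35)/2 × 0.25 = 2.71875
  [0.25→2.25]: (10.35+4.80)/2 × 2 = 15.15
  [2.25→2.75]: (4.80+3.96)/2 × 0.5 = 2.19
  [2.75→3.25]: (3.96+3.27)/2 × 0.5 = 1.8075
  Sum = 21.86625 mcg/mL·hr

AUC = 21.9 mcg/mL·hr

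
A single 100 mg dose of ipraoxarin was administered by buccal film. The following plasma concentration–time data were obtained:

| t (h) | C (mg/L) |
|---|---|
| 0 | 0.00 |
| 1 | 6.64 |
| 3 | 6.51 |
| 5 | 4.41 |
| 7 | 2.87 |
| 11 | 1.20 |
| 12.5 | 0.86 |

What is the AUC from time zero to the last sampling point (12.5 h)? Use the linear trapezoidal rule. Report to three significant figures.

Trapezoidal AUC_0→12.5:
  [0→1]: (0.00+6.64)/2 × 1 = 3.32
  [1→3]: (6.64+6.51)/2 × 2 = 13.15
  [3→5]: (6.51+4.41)/2 × 2 = 10.92
  [5→7]: (4.41+2.87)/2 × 2 = 7.28
  [7→11]: (2.87+1.20)/2 × 4 = 8.14
  [11→12.5]: (1.20+0.86)/2 × 1.5 = 1.545
  Sum = 44.355 mg/L·h

AUC = 44.4 mg/L·h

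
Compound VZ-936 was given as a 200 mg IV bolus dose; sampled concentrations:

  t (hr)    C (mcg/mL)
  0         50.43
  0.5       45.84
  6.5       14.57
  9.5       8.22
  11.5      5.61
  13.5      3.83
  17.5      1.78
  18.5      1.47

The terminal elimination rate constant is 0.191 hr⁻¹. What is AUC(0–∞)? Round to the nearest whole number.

Trapezoidal AUC_0→18.5:
  [0→0.5]: (50.43+45.84)/2 × 0.5 = 24.0675
  [0.5→6.5]: (45.84+14.57)/2 × 6 = 181.23
  [6.5→9.5]: (14.57+8.22)/2 × 3 = 34.185
  [9.5→11.5]: (8.22+5.61)/2 × 2 = 13.83
  [11.5→13.5]: (5.61+3.83)/2 × 2 = 9.44
  [13.5→17.5]: (3.83+1.78)/2 × 4 = 11.22
  [17.5→18.5]: (1.78+1.47)/2 × 1 = 1.625
  Sum = 275.5975 mcg/mL·hr
Extrapolated tail: C_last / k_e = 1.47 / 0.191 = 7.696
AUC_0→∞ = 275.5975 + 7.696 = 283.2935 mcg/mL·hr

AUC = 283 mcg/mL·hr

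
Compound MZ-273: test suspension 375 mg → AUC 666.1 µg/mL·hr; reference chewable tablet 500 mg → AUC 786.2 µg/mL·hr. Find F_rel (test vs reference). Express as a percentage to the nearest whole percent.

F_rel = 113%

F_rel = (AUC_test/D_test) / (AUC_ref/D_ref)
      = (666.1/375) / (786.2/500)
      = 1.77627 / 1.5724 = 1.1297 = 112.97%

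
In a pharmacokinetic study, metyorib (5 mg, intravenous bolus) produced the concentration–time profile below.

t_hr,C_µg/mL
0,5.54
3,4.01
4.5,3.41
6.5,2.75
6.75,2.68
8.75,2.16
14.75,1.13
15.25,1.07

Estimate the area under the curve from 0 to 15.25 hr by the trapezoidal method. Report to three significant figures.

Trapezoidal AUC_0→15.25:
  [0→3]: (5.54+4.01)/2 × 3 = 14.325
  [3→4.5]: (4.01+3.41)/2 × 1.5 = 5.565
  [4.5→6.5]: (3.41+2.75)/2 × 2 = 6.16
  [6.5→6.75]: (2.75+2.68)/2 × 0.25 = 0.67875
  [6.75→8.75]: (2.68+2.16)/2 × 2 = 4.84
  [8.75→14.75]: (2.16+1.13)/2 × 6 = 9.87
  [14.75→15.25]: (1.13+1.07)/2 × 0.5 = 0.55
  Sum = 41.98875 µg/mL·hr

AUC = 42.0 µg/mL·hr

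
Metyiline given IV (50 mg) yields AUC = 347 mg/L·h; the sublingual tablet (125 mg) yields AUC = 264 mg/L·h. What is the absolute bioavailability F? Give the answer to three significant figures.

F = (AUC_ev / D_ev) / (AUC_iv / D_iv)
  = (264/125) / (347/50)
  = 2.112 / 6.94 = 0.3043

F = 0.304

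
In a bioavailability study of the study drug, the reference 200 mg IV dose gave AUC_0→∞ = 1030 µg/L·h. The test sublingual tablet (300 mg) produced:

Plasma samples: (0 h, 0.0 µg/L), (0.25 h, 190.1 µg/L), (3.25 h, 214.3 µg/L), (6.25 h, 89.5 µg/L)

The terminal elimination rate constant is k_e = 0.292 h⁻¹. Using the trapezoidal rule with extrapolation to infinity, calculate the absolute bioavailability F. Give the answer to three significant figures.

F = 0.901

Trapezoidal AUC_0→6.25 (sublingual tablet):
  [0→0.25]: (0.0+190.1)/2 × 0.25 = 23.7625
  [0.25→3.25]: (190.1+214.3)/2 × 3 = 606.6
  [3.25→6.25]: (214.3+89.5)/2 × 3 = 455.7
  Sum = 1086.0625 µg/L·h
Tail: C_last/k_e = 89.5/0.292 = 306.507
AUC_0→∞ (sublingual tablet) = 1086.0625 + 306.507 = 1392.5695 µg/L·h
F = (AUC_ev/D_ev)/(AUC_iv/D_iv) = (1392.5695/300)/(1030/200) = 4.6419/5.15 = 0.9013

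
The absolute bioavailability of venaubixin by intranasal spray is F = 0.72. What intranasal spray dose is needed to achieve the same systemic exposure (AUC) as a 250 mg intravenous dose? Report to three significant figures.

For equal systemic exposure: F × D_ev = D_iv
D_ev = D_iv / F = 250 / 0.72 = 347.222 mg

D_intranasal = 347 mg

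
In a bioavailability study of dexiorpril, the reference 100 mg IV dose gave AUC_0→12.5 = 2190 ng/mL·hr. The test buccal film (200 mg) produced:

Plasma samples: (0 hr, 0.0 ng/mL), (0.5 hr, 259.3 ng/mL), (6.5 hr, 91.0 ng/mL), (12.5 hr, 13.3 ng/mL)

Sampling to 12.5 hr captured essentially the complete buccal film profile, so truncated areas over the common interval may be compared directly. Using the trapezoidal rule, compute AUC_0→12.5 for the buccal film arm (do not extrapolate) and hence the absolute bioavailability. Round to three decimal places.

F = 0.326

Trapezoidal AUC_0→12.5 (buccal film):
  [0→0.5]: (0.0+259.3)/2 × 0.5 = 64.825
  [0.5→6.5]: (259.3+91.0)/2 × 6 = 1050.9
  [6.5→12.5]: (91.0+13.3)/2 × 6 = 312.9
  Sum = 1428.625 ng/mL·hr
F = (AUC_ev/D_ev)/(AUC_iv/D_iv) = (1428.625/200)/(2190/100) = 7.143125/21.9 = 0.3262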